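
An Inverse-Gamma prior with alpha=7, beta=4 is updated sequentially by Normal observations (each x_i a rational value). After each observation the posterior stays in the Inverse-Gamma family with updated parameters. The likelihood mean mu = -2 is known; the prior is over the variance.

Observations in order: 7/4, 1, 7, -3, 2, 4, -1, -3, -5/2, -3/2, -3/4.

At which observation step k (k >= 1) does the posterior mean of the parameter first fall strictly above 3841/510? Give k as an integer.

obs 1: x=7/4 → posterior Inverse-Gamma(15/2, 353/32)
obs 2: x=1 → posterior Inverse-Gamma(8, 497/32)
obs 3: x=7 → posterior Inverse-Gamma(17/2, 1793/32)
obs 4: x=-3 → posterior Inverse-Gamma(9, 1809/32)
obs 5: x=2 → posterior Inverse-Gamma(19/2, 2065/32)
obs 6: x=4 → posterior Inverse-Gamma(10, 2641/32)
obs 7: x=-1 → posterior Inverse-Gamma(21/2, 2657/32)
obs 8: x=-3 → posterior Inverse-Gamma(11, 2673/32)
obs 9: x=-5/2 → posterior Inverse-Gamma(23/2, 2677/32)
obs 10: x=-3/2 → posterior Inverse-Gamma(12, 2681/32)
obs 11: x=-3/4 → posterior Inverse-Gamma(25/2, 1353/16)

k = 5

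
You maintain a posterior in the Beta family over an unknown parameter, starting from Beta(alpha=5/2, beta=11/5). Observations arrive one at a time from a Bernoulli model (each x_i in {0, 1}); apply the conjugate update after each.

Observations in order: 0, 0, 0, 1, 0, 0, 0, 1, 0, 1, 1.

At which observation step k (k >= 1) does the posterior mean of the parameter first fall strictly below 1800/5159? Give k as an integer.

obs 1: x=0 → posterior Beta(5/2, 16/5)
obs 2: x=0 → posterior Beta(5/2, 21/5)
obs 3: x=0 → posterior Beta(5/2, 26/5)
obs 4: x=1 → posterior Beta(7/2, 26/5)
obs 5: x=0 → posterior Beta(7/2, 31/5)
obs 6: x=0 → posterior Beta(7/2, 36/5)
obs 7: x=0 → posterior Beta(7/2, 41/5)
obs 8: x=1 → posterior Beta(9/2, 41/5)
obs 9: x=0 → posterior Beta(9/2, 46/5)
obs 10: x=1 → posterior Beta(11/2, 46/5)
obs 11: x=1 → posterior Beta(13/2, 46/5)

k = 3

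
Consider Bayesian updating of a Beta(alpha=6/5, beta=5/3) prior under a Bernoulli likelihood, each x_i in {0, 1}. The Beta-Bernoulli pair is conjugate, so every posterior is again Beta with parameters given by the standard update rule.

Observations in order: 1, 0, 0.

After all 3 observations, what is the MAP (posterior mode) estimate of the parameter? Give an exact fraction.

9/29

obs 1: x=1 → posterior Beta(11/5, 5/3)
obs 2: x=0 → posterior Beta(11/5, 8/3)
obs 3: x=0 → posterior Beta(11/5, 11/3)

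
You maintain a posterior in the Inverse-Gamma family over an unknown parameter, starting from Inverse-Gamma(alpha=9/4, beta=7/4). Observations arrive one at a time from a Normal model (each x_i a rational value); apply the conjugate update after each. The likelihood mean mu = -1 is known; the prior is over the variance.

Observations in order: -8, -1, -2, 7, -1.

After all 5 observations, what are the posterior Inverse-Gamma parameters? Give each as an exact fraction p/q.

obs 1: x=-8 → posterior Inverse-Gamma(11/4, 105/4)
obs 2: x=-1 → posterior Inverse-Gamma(13/4, 105/4)
obs 3: x=-2 → posterior Inverse-Gamma(15/4, 107/4)
obs 4: x=7 → posterior Inverse-Gamma(17/4, 235/4)
obs 5: x=-1 → posterior Inverse-Gamma(19/4, 235/4)

alpha=19/4, beta=235/4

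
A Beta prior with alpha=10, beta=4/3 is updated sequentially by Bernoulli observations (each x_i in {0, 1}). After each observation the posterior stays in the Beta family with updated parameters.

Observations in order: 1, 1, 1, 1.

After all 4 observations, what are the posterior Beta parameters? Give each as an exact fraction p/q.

alpha=14, beta=4/3

obs 1: x=1 → posterior Beta(11, 4/3)
obs 2: x=1 → posterior Beta(12, 4/3)
obs 3: x=1 → posterior Beta(13, 4/3)
obs 4: x=1 → posterior Beta(14, 4/3)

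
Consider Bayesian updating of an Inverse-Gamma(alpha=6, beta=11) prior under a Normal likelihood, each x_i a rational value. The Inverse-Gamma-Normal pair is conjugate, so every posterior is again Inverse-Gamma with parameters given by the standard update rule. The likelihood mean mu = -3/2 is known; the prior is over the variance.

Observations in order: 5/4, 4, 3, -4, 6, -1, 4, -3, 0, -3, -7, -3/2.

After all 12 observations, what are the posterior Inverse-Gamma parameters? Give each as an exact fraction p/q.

obs 1: x=5/4 → posterior Inverse-Gamma(13/2, 473/32)
obs 2: x=4 → posterior Inverse-Gamma(7, 957/32)
obs 3: x=3 → posterior Inverse-Gamma(15/2, 1281/32)
obs 4: x=-4 → posterior Inverse-Gamma(8, 1381/32)
obs 5: x=6 → posterior Inverse-Gamma(17/2, 2281/32)
obs 6: x=-1 → posterior Inverse-Gamma(9, 2285/32)
obs 7: x=4 → posterior Inverse-Gamma(19/2, 2769/32)
obs 8: x=-3 → posterior Inverse-Gamma(10, 2805/32)
obs 9: x=0 → posterior Inverse-Gamma(21/2, 2841/32)
obs 10: x=-3 → posterior Inverse-Gamma(11, 2877/32)
obs 11: x=-7 → posterior Inverse-Gamma(23/2, 3361/32)
obs 12: x=-3/2 → posterior Inverse-Gamma(12, 3361/32)

alpha=12, beta=3361/32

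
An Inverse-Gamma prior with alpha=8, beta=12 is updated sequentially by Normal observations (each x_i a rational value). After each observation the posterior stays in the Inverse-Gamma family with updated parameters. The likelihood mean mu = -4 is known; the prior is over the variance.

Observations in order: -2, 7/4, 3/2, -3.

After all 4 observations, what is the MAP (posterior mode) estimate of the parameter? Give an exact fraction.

1477/352

obs 1: x=-2 → posterior Inverse-Gamma(17/2, 14)
obs 2: x=7/4 → posterior Inverse-Gamma(9, 977/32)
obs 3: x=3/2 → posterior Inverse-Gamma(19/2, 1461/32)
obs 4: x=-3 → posterior Inverse-Gamma(10, 1477/32)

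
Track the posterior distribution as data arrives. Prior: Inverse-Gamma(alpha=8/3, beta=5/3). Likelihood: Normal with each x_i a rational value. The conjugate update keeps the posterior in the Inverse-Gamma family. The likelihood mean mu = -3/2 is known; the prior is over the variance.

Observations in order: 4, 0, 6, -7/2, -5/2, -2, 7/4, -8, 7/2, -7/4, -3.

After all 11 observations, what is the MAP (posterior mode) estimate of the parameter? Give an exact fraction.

4259/440

obs 1: x=4 → posterior Inverse-Gamma(19/6, 403/24)
obs 2: x=0 → posterior Inverse-Gamma(11/3, 215/12)
obs 3: x=6 → posterior Inverse-Gamma(25/6, 1105/24)
obs 4: x=-7/2 → posterior Inverse-Gamma(14/3, 1153/24)
obs 5: x=-5/2 → posterior Inverse-Gamma(31/6, 1165/24)
obs 6: x=-2 → posterior Inverse-Gamma(17/3, 146/3)
obs 7: x=7/4 → posterior Inverse-Gamma(37/6, 5179/96)
obs 8: x=-8 → posterior Inverse-Gamma(20/3, 7207/96)
obs 9: x=7/2 → posterior Inverse-Gamma(43/6, 8407/96)
obs 10: x=-7/4 → posterior Inverse-Gamma(23/3, 4205/48)
obs 11: x=-3 → posterior Inverse-Gamma(49/6, 4259/48)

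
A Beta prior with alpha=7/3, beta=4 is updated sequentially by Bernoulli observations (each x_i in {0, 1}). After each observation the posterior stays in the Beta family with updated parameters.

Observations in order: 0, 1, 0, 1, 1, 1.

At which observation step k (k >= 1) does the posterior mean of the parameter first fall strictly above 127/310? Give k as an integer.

k = 4

obs 1: x=0 → posterior Beta(7/3, 5)
obs 2: x=1 → posterior Beta(10/3, 5)
obs 3: x=0 → posterior Beta(10/3, 6)
obs 4: x=1 → posterior Beta(13/3, 6)
obs 5: x=1 → posterior Beta(16/3, 6)
obs 6: x=1 → posterior Beta(19/3, 6)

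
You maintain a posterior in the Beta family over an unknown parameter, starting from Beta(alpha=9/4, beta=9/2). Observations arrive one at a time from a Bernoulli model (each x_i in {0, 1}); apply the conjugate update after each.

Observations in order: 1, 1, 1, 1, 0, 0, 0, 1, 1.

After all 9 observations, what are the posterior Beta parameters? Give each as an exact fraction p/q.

alpha=33/4, beta=15/2

obs 1: x=1 → posterior Beta(13/4, 9/2)
obs 2: x=1 → posterior Beta(17/4, 9/2)
obs 3: x=1 → posterior Beta(21/4, 9/2)
obs 4: x=1 → posterior Beta(25/4, 9/2)
obs 5: x=0 → posterior Beta(25/4, 11/2)
obs 6: x=0 → posterior Beta(25/4, 13/2)
obs 7: x=0 → posterior Beta(25/4, 15/2)
obs 8: x=1 → posterior Beta(29/4, 15/2)
obs 9: x=1 → posterior Beta(33/4, 15/2)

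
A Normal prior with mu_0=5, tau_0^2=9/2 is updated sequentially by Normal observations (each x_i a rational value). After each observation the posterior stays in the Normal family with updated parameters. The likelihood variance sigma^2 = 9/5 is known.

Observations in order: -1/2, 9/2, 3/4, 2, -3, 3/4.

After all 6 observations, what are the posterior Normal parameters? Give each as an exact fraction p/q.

mu_0=65/64, tau_0^2=9/32

obs 1: x=-1/2 → posterior Normal(15/14, 9/7)
obs 2: x=9/2 → posterior Normal(5/2, 3/4)
obs 3: x=3/4 → posterior Normal(135/68, 9/17)
obs 4: x=2 → posterior Normal(175/88, 9/22)
obs 5: x=-3 → posterior Normal(115/108, 1/3)
obs 6: x=3/4 → posterior Normal(65/64, 9/32)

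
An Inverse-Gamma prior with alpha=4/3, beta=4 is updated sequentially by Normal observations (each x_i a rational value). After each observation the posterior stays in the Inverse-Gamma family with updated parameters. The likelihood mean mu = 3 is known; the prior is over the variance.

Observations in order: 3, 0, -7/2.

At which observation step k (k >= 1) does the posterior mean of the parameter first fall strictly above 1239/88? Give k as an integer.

k = 3

obs 1: x=3 → posterior Inverse-Gamma(11/6, 4)
obs 2: x=0 → posterior Inverse-Gamma(7/3, 17/2)
obs 3: x=-7/2 → posterior Inverse-Gamma(17/6, 237/8)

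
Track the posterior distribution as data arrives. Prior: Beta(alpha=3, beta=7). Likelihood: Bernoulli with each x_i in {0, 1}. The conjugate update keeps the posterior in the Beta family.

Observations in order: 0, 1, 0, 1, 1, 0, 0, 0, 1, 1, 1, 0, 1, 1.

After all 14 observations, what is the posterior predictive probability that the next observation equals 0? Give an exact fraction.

13/24

obs 1: x=0 → posterior Beta(3, 8)
obs 2: x=1 → posterior Beta(4, 8)
obs 3: x=0 → posterior Beta(4, 9)
obs 4: x=1 → posterior Beta(5, 9)
obs 5: x=1 → posterior Beta(6, 9)
obs 6: x=0 → posterior Beta(6, 10)
obs 7: x=0 → posterior Beta(6, 11)
obs 8: x=0 → posterior Beta(6, 12)
obs 9: x=1 → posterior Beta(7, 12)
obs 10: x=1 → posterior Beta(8, 12)
obs 11: x=1 → posterior Beta(9, 12)
obs 12: x=0 → posterior Beta(9, 13)
obs 13: x=1 → posterior Beta(10, 13)
obs 14: x=1 → posterior Beta(11, 13)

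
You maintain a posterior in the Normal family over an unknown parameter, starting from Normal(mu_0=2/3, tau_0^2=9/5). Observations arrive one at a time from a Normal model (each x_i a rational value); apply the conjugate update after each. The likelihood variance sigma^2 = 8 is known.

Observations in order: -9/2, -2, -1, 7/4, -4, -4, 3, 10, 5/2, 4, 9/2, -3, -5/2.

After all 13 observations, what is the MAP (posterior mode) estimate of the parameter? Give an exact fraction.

obs 1: x=-9/2 → posterior Normal(-83/294, 72/49)
obs 2: x=-2 → posterior Normal(-191/348, 36/29)
obs 3: x=-1 → posterior Normal(-245/402, 72/67)
obs 4: x=7/4 → posterior Normal(-301/912, 18/19)
obs 5: x=-4 → posterior Normal(-733/1020, 72/85)
obs 6: x=-4 → posterior Normal(-1165/1128, 36/47)
obs 7: x=3 → posterior Normal(-841/1236, 72/103)
obs 8: x=10 → posterior Normal(239/1344, 9/14)
obs 9: x=5/2 → posterior Normal(509/1452, 72/121)
obs 10: x=4 → posterior Normal(941/1560, 36/65)
obs 11: x=9/2 → posterior Normal(1427/1668, 72/139)
obs 12: x=-3 → posterior Normal(1103/1776, 18/37)
obs 13: x=-5/2 → posterior Normal(833/1884, 72/157)

833/1884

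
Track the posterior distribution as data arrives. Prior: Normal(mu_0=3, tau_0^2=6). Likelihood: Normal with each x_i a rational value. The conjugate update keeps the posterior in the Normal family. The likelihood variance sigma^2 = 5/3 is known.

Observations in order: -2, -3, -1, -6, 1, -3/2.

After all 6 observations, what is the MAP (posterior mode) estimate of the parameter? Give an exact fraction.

-210/113

obs 1: x=-2 → posterior Normal(-21/23, 30/23)
obs 2: x=-3 → posterior Normal(-75/41, 30/41)
obs 3: x=-1 → posterior Normal(-93/59, 30/59)
obs 4: x=-6 → posterior Normal(-201/77, 30/77)
obs 5: x=1 → posterior Normal(-183/95, 6/19)
obs 6: x=-3/2 → posterior Normal(-210/113, 30/113)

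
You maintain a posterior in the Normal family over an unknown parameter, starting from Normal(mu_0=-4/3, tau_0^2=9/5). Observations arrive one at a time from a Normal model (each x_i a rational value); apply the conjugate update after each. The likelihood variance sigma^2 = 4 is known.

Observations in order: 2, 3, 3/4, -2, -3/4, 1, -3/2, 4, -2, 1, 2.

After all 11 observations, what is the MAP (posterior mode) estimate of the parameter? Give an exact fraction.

obs 1: x=2 → posterior Normal(-26/87, 36/29)
obs 2: x=3 → posterior Normal(55/114, 18/19)
obs 3: x=3/4 → posterior Normal(301/564, 36/47)
obs 4: x=-2 → posterior Normal(85/672, 9/14)
obs 5: x=-3/4 → posterior Normal(1/195, 36/65)
obs 6: x=1 → posterior Normal(14/111, 18/37)
obs 7: x=-3/2 → posterior Normal(-25/498, 36/83)
obs 8: x=4 → posterior Normal(191/552, 9/23)
obs 9: x=-2 → posterior Normal(83/606, 36/101)
obs 10: x=1 → posterior Normal(137/660, 18/55)
obs 11: x=2 → posterior Normal(35/102, 36/119)

35/102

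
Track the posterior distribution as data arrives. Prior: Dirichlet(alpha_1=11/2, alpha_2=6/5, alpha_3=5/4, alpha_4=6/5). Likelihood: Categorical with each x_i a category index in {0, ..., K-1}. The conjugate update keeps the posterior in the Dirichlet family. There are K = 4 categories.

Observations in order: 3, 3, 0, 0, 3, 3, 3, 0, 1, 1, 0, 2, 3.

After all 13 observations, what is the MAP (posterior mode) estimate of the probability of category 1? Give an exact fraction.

4/33

obs 1: x=3 → posterior Dirichlet(11/2, 6/5, 5/4, 11/5)
obs 2: x=3 → posterior Dirichlet(11/2, 6/5, 5/4, 16/5)
obs 3: x=0 → posterior Dirichlet(13/2, 6/5, 5/4, 16/5)
obs 4: x=0 → posterior Dirichlet(15/2, 6/5, 5/4, 16/5)
obs 5: x=3 → posterior Dirichlet(15/2, 6/5, 5/4, 21/5)
obs 6: x=3 → posterior Dirichlet(15/2, 6/5, 5/4, 26/5)
obs 7: x=3 → posterior Dirichlet(15/2, 6/5, 5/4, 31/5)
obs 8: x=0 → posterior Dirichlet(17/2, 6/5, 5/4, 31/5)
obs 9: x=1 → posterior Dirichlet(17/2, 11/5, 5/4, 31/5)
obs 10: x=1 → posterior Dirichlet(17/2, 16/5, 5/4, 31/5)
obs 11: x=0 → posterior Dirichlet(19/2, 16/5, 5/4, 31/5)
obs 12: x=2 → posterior Dirichlet(19/2, 16/5, 9/4, 31/5)
obs 13: x=3 → posterior Dirichlet(19/2, 16/5, 9/4, 36/5)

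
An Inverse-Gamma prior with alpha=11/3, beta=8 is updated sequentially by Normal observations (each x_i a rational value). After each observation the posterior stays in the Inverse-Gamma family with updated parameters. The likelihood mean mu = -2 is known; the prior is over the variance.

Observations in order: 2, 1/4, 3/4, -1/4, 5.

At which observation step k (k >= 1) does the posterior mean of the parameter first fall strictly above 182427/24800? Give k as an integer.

k = 5

obs 1: x=2 → posterior Inverse-Gamma(25/6, 16)
obs 2: x=1/4 → posterior Inverse-Gamma(14/3, 593/32)
obs 3: x=3/4 → posterior Inverse-Gamma(31/6, 357/16)
obs 4: x=-1/4 → posterior Inverse-Gamma(17/3, 763/32)
obs 5: x=5 → posterior Inverse-Gamma(37/6, 1547/32)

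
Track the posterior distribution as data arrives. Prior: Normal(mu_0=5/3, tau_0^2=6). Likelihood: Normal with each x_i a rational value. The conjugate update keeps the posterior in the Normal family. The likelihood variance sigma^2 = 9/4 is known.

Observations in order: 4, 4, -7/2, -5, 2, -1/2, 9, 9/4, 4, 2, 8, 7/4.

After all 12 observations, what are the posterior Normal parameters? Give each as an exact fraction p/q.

mu_0=229/99, tau_0^2=2/11

obs 1: x=4 → posterior Normal(37/11, 18/11)
obs 2: x=4 → posterior Normal(69/19, 18/19)
obs 3: x=-7/2 → posterior Normal(41/27, 2/3)
obs 4: x=-5 → posterior Normal(1/35, 18/35)
obs 5: x=2 → posterior Normal(17/43, 18/43)
obs 6: x=-1/2 → posterior Normal(13/51, 6/17)
obs 7: x=9 → posterior Normal(85/59, 18/59)
obs 8: x=9/4 → posterior Normal(103/67, 18/67)
obs 9: x=4 → posterior Normal(9/5, 6/25)
obs 10: x=2 → posterior Normal(151/83, 18/83)
obs 11: x=8 → posterior Normal(215/91, 18/91)
obs 12: x=7/4 → posterior Normal(229/99, 2/11)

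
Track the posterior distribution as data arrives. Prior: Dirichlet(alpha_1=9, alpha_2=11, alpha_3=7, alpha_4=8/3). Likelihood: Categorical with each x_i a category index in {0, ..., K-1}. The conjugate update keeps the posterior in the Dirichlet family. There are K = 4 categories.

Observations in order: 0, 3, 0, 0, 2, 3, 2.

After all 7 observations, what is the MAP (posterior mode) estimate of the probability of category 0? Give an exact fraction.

obs 1: x=0 → posterior Dirichlet(10, 11, 7, 8/3)
obs 2: x=3 → posterior Dirichlet(10, 11, 7, 11/3)
obs 3: x=0 → posterior Dirichlet(11, 11, 7, 11/3)
obs 4: x=0 → posterior Dirichlet(12, 11, 7, 11/3)
obs 5: x=2 → posterior Dirichlet(12, 11, 8, 11/3)
obs 6: x=3 → posterior Dirichlet(12, 11, 8, 14/3)
obs 7: x=2 → posterior Dirichlet(12, 11, 9, 14/3)

33/98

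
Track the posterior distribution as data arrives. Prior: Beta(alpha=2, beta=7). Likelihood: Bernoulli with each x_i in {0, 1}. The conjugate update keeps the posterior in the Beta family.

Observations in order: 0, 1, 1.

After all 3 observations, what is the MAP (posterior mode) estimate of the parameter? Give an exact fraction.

obs 1: x=0 → posterior Beta(2, 8)
obs 2: x=1 → posterior Beta(3, 8)
obs 3: x=1 → posterior Beta(4, 8)

3/10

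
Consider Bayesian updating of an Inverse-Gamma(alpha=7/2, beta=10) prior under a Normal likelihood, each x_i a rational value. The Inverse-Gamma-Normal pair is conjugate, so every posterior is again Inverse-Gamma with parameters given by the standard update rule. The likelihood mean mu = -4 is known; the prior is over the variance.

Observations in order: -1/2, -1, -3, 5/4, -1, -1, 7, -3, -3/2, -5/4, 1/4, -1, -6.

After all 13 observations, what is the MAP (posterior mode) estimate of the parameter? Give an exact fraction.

4075/352

obs 1: x=-1/2 → posterior Inverse-Gamma(4, 129/8)
obs 2: x=-1 → posterior Inverse-Gamma(9/2, 165/8)
obs 3: x=-3 → posterior Inverse-Gamma(5, 169/8)
obs 4: x=5/4 → posterior Inverse-Gamma(11/2, 1117/32)
obs 5: x=-1 → posterior Inverse-Gamma(6, 1261/32)
obs 6: x=-1 → posterior Inverse-Gamma(13/2, 1405/32)
obs 7: x=7 → posterior Inverse-Gamma(7, 3341/32)
obs 8: x=-3 → posterior Inverse-Gamma(15/2, 3357/32)
obs 9: x=-3/2 → posterior Inverse-Gamma(8, 3457/32)
obs 10: x=-5/4 → posterior Inverse-Gamma(17/2, 1789/16)
obs 11: x=1/4 → posterior Inverse-Gamma(9, 3867/32)
obs 12: x=-1 → posterior Inverse-Gamma(19/2, 4011/32)
obs 13: x=-6 → posterior Inverse-Gamma(10, 4075/32)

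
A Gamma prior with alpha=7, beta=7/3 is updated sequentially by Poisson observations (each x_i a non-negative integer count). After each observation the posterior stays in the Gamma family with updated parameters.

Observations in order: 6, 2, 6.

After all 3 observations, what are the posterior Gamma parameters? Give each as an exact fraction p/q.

obs 1: x=6 → posterior Gamma(13, 10/3)
obs 2: x=2 → posterior Gamma(15, 13/3)
obs 3: x=6 → posterior Gamma(21, 16/3)

alpha=21, beta=16/3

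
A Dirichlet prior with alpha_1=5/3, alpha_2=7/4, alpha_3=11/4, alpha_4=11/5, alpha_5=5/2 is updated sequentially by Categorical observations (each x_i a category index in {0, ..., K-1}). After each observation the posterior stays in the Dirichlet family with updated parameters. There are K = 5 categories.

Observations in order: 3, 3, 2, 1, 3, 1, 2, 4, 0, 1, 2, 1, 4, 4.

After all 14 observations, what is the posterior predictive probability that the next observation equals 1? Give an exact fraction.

obs 1: x=3 → posterior Dirichlet(5/3, 7/4, 11/4, 16/5, 5/2)
obs 2: x=3 → posterior Dirichlet(5/3, 7/4, 11/4, 21/5, 5/2)
obs 3: x=2 → posterior Dirichlet(5/3, 7/4, 15/4, 21/5, 5/2)
obs 4: x=1 → posterior Dirichlet(5/3, 11/4, 15/4, 21/5, 5/2)
obs 5: x=3 → posterior Dirichlet(5/3, 11/4, 15/4, 26/5, 5/2)
obs 6: x=1 → posterior Dirichlet(5/3, 15/4, 15/4, 26/5, 5/2)
obs 7: x=2 → posterior Dirichlet(5/3, 15/4, 19/4, 26/5, 5/2)
obs 8: x=4 → posterior Dirichlet(5/3, 15/4, 19/4, 26/5, 7/2)
obs 9: x=0 → posterior Dirichlet(8/3, 15/4, 19/4, 26/5, 7/2)
obs 10: x=1 → posterior Dirichlet(8/3, 19/4, 19/4, 26/5, 7/2)
obs 11: x=2 → posterior Dirichlet(8/3, 19/4, 23/4, 26/5, 7/2)
obs 12: x=1 → posterior Dirichlet(8/3, 23/4, 23/4, 26/5, 7/2)
obs 13: x=4 → posterior Dirichlet(8/3, 23/4, 23/4, 26/5, 9/2)
obs 14: x=4 → posterior Dirichlet(8/3, 23/4, 23/4, 26/5, 11/2)

345/1492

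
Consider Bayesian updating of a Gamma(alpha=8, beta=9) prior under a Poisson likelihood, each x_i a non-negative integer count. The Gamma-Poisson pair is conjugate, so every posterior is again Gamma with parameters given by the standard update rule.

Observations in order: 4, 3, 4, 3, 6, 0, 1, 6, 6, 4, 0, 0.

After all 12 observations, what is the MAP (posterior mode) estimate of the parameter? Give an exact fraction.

44/21

obs 1: x=4 → posterior Gamma(12, 10)
obs 2: x=3 → posterior Gamma(15, 11)
obs 3: x=4 → posterior Gamma(19, 12)
obs 4: x=3 → posterior Gamma(22, 13)
obs 5: x=6 → posterior Gamma(28, 14)
obs 6: x=0 → posterior Gamma(28, 15)
obs 7: x=1 → posterior Gamma(29, 16)
obs 8: x=6 → posterior Gamma(35, 17)
obs 9: x=6 → posterior Gamma(41, 18)
obs 10: x=4 → posterior Gamma(45, 19)
obs 11: x=0 → posterior Gamma(45, 20)
obs 12: x=0 → posterior Gamma(45, 21)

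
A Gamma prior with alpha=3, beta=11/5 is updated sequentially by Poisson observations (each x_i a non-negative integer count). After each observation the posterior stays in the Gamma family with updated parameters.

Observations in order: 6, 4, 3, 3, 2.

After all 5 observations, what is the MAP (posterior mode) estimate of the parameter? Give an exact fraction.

obs 1: x=6 → posterior Gamma(9, 16/5)
obs 2: x=4 → posterior Gamma(13, 21/5)
obs 3: x=3 → posterior Gamma(16, 26/5)
obs 4: x=3 → posterior Gamma(19, 31/5)
obs 5: x=2 → posterior Gamma(21, 36/5)

25/9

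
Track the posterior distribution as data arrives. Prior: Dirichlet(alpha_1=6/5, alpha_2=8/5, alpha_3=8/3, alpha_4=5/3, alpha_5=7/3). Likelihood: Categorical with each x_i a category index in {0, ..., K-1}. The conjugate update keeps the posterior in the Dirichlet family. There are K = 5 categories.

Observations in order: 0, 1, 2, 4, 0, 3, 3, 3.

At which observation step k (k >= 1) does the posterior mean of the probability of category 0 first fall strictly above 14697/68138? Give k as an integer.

obs 1: x=0 → posterior Dirichlet(11/5, 8/5, 8/3, 5/3, 7/3)
obs 2: x=1 → posterior Dirichlet(11/5, 13/5, 8/3, 5/3, 7/3)
obs 3: x=2 → posterior Dirichlet(11/5, 13/5, 11/3, 5/3, 7/3)
obs 4: x=4 → posterior Dirichlet(11/5, 13/5, 11/3, 5/3, 10/3)
obs 5: x=0 → posterior Dirichlet(16/5, 13/5, 11/3, 5/3, 10/3)
obs 6: x=3 → posterior Dirichlet(16/5, 13/5, 11/3, 8/3, 10/3)
obs 7: x=3 → posterior Dirichlet(16/5, 13/5, 11/3, 11/3, 10/3)
obs 8: x=3 → posterior Dirichlet(16/5, 13/5, 11/3, 14/3, 10/3)

k = 5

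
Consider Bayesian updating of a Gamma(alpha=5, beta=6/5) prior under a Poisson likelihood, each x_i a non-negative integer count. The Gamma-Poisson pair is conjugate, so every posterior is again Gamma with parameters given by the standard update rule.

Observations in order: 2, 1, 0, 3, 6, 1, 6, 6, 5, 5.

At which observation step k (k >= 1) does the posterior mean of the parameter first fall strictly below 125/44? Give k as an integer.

k = 2

obs 1: x=2 → posterior Gamma(7, 11/5)
obs 2: x=1 → posterior Gamma(8, 16/5)
obs 3: x=0 → posterior Gamma(8, 21/5)
obs 4: x=3 → posterior Gamma(11, 26/5)
obs 5: x=6 → posterior Gamma(17, 31/5)
obs 6: x=1 → posterior Gamma(18, 36/5)
obs 7: x=6 → posterior Gamma(24, 41/5)
obs 8: x=6 → posterior Gamma(30, 46/5)
obs 9: x=5 → posterior Gamma(35, 51/5)
obs 10: x=5 → posterior Gamma(40, 56/5)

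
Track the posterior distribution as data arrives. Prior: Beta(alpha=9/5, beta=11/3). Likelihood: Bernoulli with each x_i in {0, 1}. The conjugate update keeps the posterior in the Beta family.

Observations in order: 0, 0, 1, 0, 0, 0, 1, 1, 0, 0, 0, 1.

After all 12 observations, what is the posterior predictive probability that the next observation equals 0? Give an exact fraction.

175/262

obs 1: x=0 → posterior Beta(9/5, 14/3)
obs 2: x=0 → posterior Beta(9/5, 17/3)
obs 3: x=1 → posterior Beta(14/5, 17/3)
obs 4: x=0 → posterior Beta(14/5, 20/3)
obs 5: x=0 → posterior Beta(14/5, 23/3)
obs 6: x=0 → posterior Beta(14/5, 26/3)
obs 7: x=1 → posterior Beta(19/5, 26/3)
obs 8: x=1 → posterior Beta(24/5, 26/3)
obs 9: x=0 → posterior Beta(24/5, 29/3)
obs 10: x=0 → posterior Beta(24/5, 32/3)
obs 11: x=0 → posterior Beta(24/5, 35/3)
obs 12: x=1 → posterior Beta(29/5, 35/3)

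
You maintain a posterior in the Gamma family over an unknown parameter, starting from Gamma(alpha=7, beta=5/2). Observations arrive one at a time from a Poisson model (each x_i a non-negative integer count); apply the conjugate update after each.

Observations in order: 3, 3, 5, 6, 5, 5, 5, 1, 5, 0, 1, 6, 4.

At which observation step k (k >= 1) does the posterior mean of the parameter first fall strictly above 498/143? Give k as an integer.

obs 1: x=3 → posterior Gamma(10, 7/2)
obs 2: x=3 → posterior Gamma(13, 9/2)
obs 3: x=5 → posterior Gamma(18, 11/2)
obs 4: x=6 → posterior Gamma(24, 13/2)
obs 5: x=5 → posterior Gamma(29, 15/2)
obs 6: x=5 → posterior Gamma(34, 17/2)
obs 7: x=5 → posterior Gamma(39, 19/2)
obs 8: x=1 → posterior Gamma(40, 21/2)
obs 9: x=5 → posterior Gamma(45, 23/2)
obs 10: x=0 → posterior Gamma(45, 25/2)
obs 11: x=1 → posterior Gamma(46, 27/2)
obs 12: x=6 → posterior Gamma(52, 29/2)
obs 13: x=4 → posterior Gamma(56, 31/2)

k = 4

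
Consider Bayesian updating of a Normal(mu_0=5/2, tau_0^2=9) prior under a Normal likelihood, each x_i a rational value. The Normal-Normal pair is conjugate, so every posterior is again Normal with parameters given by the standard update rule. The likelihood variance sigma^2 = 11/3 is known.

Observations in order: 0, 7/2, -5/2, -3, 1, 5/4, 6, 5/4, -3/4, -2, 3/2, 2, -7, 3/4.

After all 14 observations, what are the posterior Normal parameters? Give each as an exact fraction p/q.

obs 1: x=0 → posterior Normal(55/76, 99/38)
obs 2: x=7/2 → posterior Normal(122/65, 99/65)
obs 3: x=-5/2 → posterior Normal(109/184, 99/92)
obs 4: x=-3 → posterior Normal(-53/238, 99/119)
obs 5: x=1 → posterior Normal(1/292, 99/146)
obs 6: x=5/4 → posterior Normal(137/692, 99/173)
obs 7: x=6 → posterior Normal(157/160, 99/200)
obs 8: x=5/4 → posterior Normal(230/227, 99/227)
obs 9: x=-3/4 → posterior Normal(839/1016, 99/254)
obs 10: x=-2 → posterior Normal(623/1124, 99/281)
obs 11: x=3/2 → posterior Normal(785/1232, 9/28)
obs 12: x=2 → posterior Normal(1001/1340, 99/335)
obs 13: x=-7 → posterior Normal(245/1448, 99/362)
obs 14: x=3/4 → posterior Normal(163/778, 99/389)

mu_0=163/778, tau_0^2=99/389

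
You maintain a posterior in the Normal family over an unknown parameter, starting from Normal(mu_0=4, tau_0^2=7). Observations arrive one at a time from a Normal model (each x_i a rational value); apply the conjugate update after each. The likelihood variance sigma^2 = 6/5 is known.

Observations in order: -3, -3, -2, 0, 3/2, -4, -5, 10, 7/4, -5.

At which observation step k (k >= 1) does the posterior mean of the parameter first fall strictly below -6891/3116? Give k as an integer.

obs 1: x=-3 → posterior Normal(-81/41, 42/41)
obs 2: x=-3 → posterior Normal(-93/38, 21/38)
obs 3: x=-2 → posterior Normal(-256/111, 14/37)
obs 4: x=0 → posterior Normal(-128/73, 21/73)
obs 5: x=3/2 → posterior Normal(-407/362, 42/181)
obs 6: x=-4 → posterior Normal(-229/144, 7/36)
obs 7: x=-5 → posterior Normal(-1037/502, 42/251)
obs 8: x=10 → posterior Normal(-337/572, 21/143)
obs 9: x=7/4 → posterior Normal(-143/428, 14/107)
obs 10: x=-5 → posterior Normal(-1129/1424, 21/178)

k = 2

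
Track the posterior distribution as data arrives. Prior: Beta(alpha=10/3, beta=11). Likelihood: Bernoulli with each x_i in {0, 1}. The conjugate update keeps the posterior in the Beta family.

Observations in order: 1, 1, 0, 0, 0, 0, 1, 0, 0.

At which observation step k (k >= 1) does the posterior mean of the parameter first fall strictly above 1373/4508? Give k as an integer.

obs 1: x=1 → posterior Beta(13/3, 11)
obs 2: x=1 → posterior Beta(16/3, 11)
obs 3: x=0 → posterior Beta(16/3, 12)
obs 4: x=0 → posterior Beta(16/3, 13)
obs 5: x=0 → posterior Beta(16/3, 14)
obs 6: x=0 → posterior Beta(16/3, 15)
obs 7: x=1 → posterior Beta(19/3, 15)
obs 8: x=0 → posterior Beta(19/3, 16)
obs 9: x=0 → posterior Beta(19/3, 17)

k = 2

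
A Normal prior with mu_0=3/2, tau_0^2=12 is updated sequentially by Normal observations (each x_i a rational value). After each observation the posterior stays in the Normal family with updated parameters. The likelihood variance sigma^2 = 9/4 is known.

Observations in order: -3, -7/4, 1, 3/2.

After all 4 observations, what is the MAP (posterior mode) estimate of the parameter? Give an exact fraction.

-63/134

obs 1: x=-3 → posterior Normal(-87/38, 36/19)
obs 2: x=-7/4 → posterior Normal(-143/70, 36/35)
obs 3: x=1 → posterior Normal(-37/34, 12/17)
obs 4: x=3/2 → posterior Normal(-63/134, 36/67)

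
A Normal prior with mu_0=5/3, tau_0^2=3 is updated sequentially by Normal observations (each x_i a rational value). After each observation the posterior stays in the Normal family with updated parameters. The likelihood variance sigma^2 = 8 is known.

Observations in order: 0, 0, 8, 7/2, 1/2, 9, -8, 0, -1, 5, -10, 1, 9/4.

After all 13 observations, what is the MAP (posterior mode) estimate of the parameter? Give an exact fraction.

529/564

obs 1: x=0 → posterior Normal(40/33, 24/11)
obs 2: x=0 → posterior Normal(20/21, 12/7)
obs 3: x=8 → posterior Normal(112/51, 24/17)
obs 4: x=7/2 → posterior Normal(287/120, 6/5)
obs 5: x=1/2 → posterior Normal(148/69, 24/23)
obs 6: x=9 → posterior Normal(229/78, 12/13)
obs 7: x=-8 → posterior Normal(157/87, 24/29)
obs 8: x=0 → posterior Normal(157/96, 3/4)
obs 9: x=-1 → posterior Normal(148/105, 24/35)
obs 10: x=5 → posterior Normal(193/114, 12/19)
obs 11: x=-10 → posterior Normal(103/123, 24/41)
obs 12: x=1 → posterior Normal(28/33, 6/11)
obs 13: x=9/4 → posterior Normal(529/564, 24/47)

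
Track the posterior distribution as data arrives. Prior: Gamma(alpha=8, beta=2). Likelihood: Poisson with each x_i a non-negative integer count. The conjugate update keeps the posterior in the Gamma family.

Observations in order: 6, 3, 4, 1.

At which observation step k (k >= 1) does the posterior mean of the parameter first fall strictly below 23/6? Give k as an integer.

obs 1: x=6 → posterior Gamma(14, 3)
obs 2: x=3 → posterior Gamma(17, 4)
obs 3: x=4 → posterior Gamma(21, 5)
obs 4: x=1 → posterior Gamma(22, 6)

k = 4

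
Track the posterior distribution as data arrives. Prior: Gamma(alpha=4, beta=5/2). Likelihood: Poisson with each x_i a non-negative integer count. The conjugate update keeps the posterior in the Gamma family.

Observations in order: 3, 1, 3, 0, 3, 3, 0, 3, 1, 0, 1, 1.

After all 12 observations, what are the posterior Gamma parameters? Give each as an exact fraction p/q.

alpha=23, beta=29/2

obs 1: x=3 → posterior Gamma(7, 7/2)
obs 2: x=1 → posterior Gamma(8, 9/2)
obs 3: x=3 → posterior Gamma(11, 11/2)
obs 4: x=0 → posterior Gamma(11, 13/2)
obs 5: x=3 → posterior Gamma(14, 15/2)
obs 6: x=3 → posterior Gamma(17, 17/2)
obs 7: x=0 → posterior Gamma(17, 19/2)
obs 8: x=3 → posterior Gamma(20, 21/2)
obs 9: x=1 → posterior Gamma(21, 23/2)
obs 10: x=0 → posterior Gamma(21, 25/2)
obs 11: x=1 → posterior Gamma(22, 27/2)
obs 12: x=1 → posterior Gamma(23, 29/2)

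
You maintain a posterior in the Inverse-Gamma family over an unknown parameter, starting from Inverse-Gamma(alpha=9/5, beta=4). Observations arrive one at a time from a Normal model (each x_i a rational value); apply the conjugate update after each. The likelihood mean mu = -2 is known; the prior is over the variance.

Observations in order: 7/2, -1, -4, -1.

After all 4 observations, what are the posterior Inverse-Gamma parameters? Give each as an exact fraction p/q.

obs 1: x=7/2 → posterior Inverse-Gamma(23/10, 153/8)
obs 2: x=-1 → posterior Inverse-Gamma(14/5, 157/8)
obs 3: x=-4 → posterior Inverse-Gamma(33/10, 173/8)
obs 4: x=-1 → posterior Inverse-Gamma(19/5, 177/8)

alpha=19/5, beta=177/8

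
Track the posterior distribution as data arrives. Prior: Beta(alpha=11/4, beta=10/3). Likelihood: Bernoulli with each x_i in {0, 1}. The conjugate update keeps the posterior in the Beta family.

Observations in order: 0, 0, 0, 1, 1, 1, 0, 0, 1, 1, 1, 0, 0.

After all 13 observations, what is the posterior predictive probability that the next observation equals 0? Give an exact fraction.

obs 1: x=0 → posterior Beta(11/4, 13/3)
obs 2: x=0 → posterior Beta(11/4, 16/3)
obs 3: x=0 → posterior Beta(11/4, 19/3)
obs 4: x=1 → posterior Beta(15/4, 19/3)
obs 5: x=1 → posterior Beta(19/4, 19/3)
obs 6: x=1 → posterior Beta(23/4, 19/3)
obs 7: x=0 → posterior Beta(23/4, 22/3)
obs 8: x=0 → posterior Beta(23/4, 25/3)
obs 9: x=1 → posterior Beta(27/4, 25/3)
obs 10: x=1 → posterior Beta(31/4, 25/3)
obs 11: x=1 → posterior Beta(35/4, 25/3)
obs 12: x=0 → posterior Beta(35/4, 28/3)
obs 13: x=0 → posterior Beta(35/4, 31/3)

124/229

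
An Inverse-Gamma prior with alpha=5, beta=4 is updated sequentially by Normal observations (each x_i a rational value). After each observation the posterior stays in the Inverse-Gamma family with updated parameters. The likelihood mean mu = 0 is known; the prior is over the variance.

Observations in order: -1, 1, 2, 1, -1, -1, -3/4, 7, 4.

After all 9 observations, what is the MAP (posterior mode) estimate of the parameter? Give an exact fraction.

obs 1: x=-1 → posterior Inverse-Gamma(11/2, 9/2)
obs 2: x=1 → posterior Inverse-Gamma(6, 5)
obs 3: x=2 → posterior Inverse-Gamma(13/2, 7)
obs 4: x=1 → posterior Inverse-Gamma(7, 15/2)
obs 5: x=-1 → posterior Inverse-Gamma(15/2, 8)
obs 6: x=-1 → posterior Inverse-Gamma(8, 17/2)
obs 7: x=-3/4 → posterior Inverse-Gamma(17/2, 281/32)
obs 8: x=7 → posterior Inverse-Gamma(9, 1065/32)
obs 9: x=4 → posterior Inverse-Gamma(19/2, 1321/32)

1321/336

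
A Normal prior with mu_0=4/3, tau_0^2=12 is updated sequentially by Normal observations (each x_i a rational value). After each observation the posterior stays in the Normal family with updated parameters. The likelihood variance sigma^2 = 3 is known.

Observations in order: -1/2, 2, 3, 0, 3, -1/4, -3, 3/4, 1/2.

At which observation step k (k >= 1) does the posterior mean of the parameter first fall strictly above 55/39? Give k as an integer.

obs 1: x=-1/2 → posterior Normal(-2/15, 12/5)
obs 2: x=2 → posterior Normal(22/27, 4/3)
obs 3: x=3 → posterior Normal(58/39, 12/13)
obs 4: x=0 → posterior Normal(58/51, 12/17)
obs 5: x=3 → posterior Normal(94/63, 4/7)
obs 6: x=-1/4 → posterior Normal(91/75, 12/25)
obs 7: x=-3 → posterior Normal(55/87, 12/29)
obs 8: x=3/4 → posterior Normal(64/99, 4/11)
obs 9: x=1/2 → posterior Normal(70/111, 12/37)

k = 3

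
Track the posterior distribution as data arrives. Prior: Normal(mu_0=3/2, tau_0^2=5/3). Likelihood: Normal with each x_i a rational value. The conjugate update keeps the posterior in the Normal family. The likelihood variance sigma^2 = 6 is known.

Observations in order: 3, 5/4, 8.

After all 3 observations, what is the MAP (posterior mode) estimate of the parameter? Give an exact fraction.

obs 1: x=3 → posterior Normal(42/23, 30/23)
obs 2: x=5/4 → posterior Normal(193/112, 15/14)
obs 3: x=8 → posterior Normal(353/132, 10/11)

353/132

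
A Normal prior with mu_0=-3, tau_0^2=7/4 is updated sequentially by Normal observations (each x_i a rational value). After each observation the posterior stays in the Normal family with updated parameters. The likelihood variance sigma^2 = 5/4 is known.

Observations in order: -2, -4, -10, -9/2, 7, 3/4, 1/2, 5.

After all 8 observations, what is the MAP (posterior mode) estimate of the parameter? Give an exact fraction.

-263/244

obs 1: x=-2 → posterior Normal(-29/12, 35/48)
obs 2: x=-4 → posterior Normal(-3, 35/76)
obs 3: x=-10 → posterior Normal(-127/26, 35/104)
obs 4: x=-9/2 → posterior Normal(-317/66, 35/132)
obs 5: x=7 → posterior Normal(-219/80, 7/32)
obs 6: x=3/4 → posterior Normal(-417/188, 35/188)
obs 7: x=1/2 → posterior Normal(-403/216, 35/216)
obs 8: x=5 → posterior Normal(-263/244, 35/244)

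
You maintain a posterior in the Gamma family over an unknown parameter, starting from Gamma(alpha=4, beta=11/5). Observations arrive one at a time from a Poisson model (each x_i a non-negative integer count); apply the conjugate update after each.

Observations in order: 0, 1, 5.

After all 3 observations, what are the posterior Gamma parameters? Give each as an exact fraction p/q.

alpha=10, beta=26/5

obs 1: x=0 → posterior Gamma(4, 16/5)
obs 2: x=1 → posterior Gamma(5, 21/5)
obs 3: x=5 → posterior Gamma(10, 26/5)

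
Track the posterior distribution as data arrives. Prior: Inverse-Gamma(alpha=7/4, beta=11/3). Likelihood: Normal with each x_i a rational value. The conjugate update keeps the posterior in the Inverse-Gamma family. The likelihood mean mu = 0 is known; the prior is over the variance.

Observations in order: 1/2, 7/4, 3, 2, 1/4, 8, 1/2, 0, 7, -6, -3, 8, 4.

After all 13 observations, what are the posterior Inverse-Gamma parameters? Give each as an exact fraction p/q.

alpha=33/4, beta=6287/48

obs 1: x=1/2 → posterior Inverse-Gamma(9/4, 91/24)
obs 2: x=7/4 → posterior Inverse-Gamma(11/4, 511/96)
obs 3: x=3 → posterior Inverse-Gamma(13/4, 943/96)
obs 4: x=2 → posterior Inverse-Gamma(15/4, 1135/96)
obs 5: x=1/4 → posterior Inverse-Gamma(17/4, 569/48)
obs 6: x=8 → posterior Inverse-Gamma(19/4, 2105/48)
obs 7: x=1/2 → posterior Inverse-Gamma(21/4, 2111/48)
obs 8: x=0 → posterior Inverse-Gamma(23/4, 2111/48)
obs 9: x=7 → posterior Inverse-Gamma(25/4, 3287/48)
obs 10: x=-6 → posterior Inverse-Gamma(27/4, 4151/48)
obs 11: x=-3 → posterior Inverse-Gamma(29/4, 4367/48)
obs 12: x=8 → posterior Inverse-Gamma(31/4, 5903/48)
obs 13: x=4 → posterior Inverse-Gamma(33/4, 6287/48)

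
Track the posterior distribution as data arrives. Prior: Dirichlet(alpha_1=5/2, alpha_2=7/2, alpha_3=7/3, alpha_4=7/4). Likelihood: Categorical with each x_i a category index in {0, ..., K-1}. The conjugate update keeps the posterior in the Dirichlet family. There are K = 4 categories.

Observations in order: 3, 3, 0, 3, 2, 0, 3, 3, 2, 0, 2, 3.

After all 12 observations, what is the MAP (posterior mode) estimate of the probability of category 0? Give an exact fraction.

54/217

obs 1: x=3 → posterior Dirichlet(5/2, 7/2, 7/3, 11/4)
obs 2: x=3 → posterior Dirichlet(5/2, 7/2, 7/3, 15/4)
obs 3: x=0 → posterior Dirichlet(7/2, 7/2, 7/3, 15/4)
obs 4: x=3 → posterior Dirichlet(7/2, 7/2, 7/3, 19/4)
obs 5: x=2 → posterior Dirichlet(7/2, 7/2, 10/3, 19/4)
obs 6: x=0 → posterior Dirichlet(9/2, 7/2, 10/3, 19/4)
obs 7: x=3 → posterior Dirichlet(9/2, 7/2, 10/3, 23/4)
obs 8: x=3 → posterior Dirichlet(9/2, 7/2, 10/3, 27/4)
obs 9: x=2 → posterior Dirichlet(9/2, 7/2, 13/3, 27/4)
obs 10: x=0 → posterior Dirichlet(11/2, 7/2, 13/3, 27/4)
obs 11: x=2 → posterior Dirichlet(11/2, 7/2, 16/3, 27/4)
obs 12: x=3 → posterior Dirichlet(11/2, 7/2, 16/3, 31/4)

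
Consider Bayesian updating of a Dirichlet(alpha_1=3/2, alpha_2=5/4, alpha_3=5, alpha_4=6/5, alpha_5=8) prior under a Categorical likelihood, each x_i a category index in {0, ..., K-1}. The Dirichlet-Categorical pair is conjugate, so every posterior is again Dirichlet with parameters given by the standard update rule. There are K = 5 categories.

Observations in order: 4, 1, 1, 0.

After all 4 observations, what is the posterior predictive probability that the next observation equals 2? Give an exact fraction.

100/419

obs 1: x=4 → posterior Dirichlet(3/2, 5/4, 5, 6/5, 9)
obs 2: x=1 → posterior Dirichlet(3/2, 9/4, 5, 6/5, 9)
obs 3: x=1 → posterior Dirichlet(3/2, 13/4, 5, 6/5, 9)
obs 4: x=0 → posterior Dirichlet(5/2, 13/4, 5, 6/5, 9)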